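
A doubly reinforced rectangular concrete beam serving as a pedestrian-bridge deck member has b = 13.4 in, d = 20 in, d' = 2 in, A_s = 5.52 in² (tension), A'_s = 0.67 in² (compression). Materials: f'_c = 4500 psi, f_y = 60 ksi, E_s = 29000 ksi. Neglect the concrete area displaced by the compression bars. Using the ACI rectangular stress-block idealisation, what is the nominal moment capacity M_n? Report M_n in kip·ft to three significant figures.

Assume both steels yield.
a = (A_s − A'_s) f_y/(0.85 f'_c b) = (5.52 − 0.67) × 60/(0.85 × 4.5 × 13.4) = 5.677 in.
c = a/β₁ = 5.677/0.825 = 6.881 in; ε'_s = 0.003(c − d')/c = 0.0021 ≥ ε_y = 0.0021, so the compression steel yields.
M_n = (A_s − A'_s) f_y (d − a/2) + A'_s f_y (d − d') = 291 × (20 − 2.8385) + 40.2 × (20 − 2) = 4994.0 + 723.6 = 5717.6 kip·in = 5717.6/12 = 476.47 kip·ft.

M_n ≈ 476 kip·ft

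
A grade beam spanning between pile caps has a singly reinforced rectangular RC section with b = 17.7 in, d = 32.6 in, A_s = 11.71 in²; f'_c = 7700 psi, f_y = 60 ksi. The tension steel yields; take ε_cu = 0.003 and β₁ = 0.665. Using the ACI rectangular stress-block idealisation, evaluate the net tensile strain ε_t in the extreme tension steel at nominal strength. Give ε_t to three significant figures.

ε_t ≈ 0.00772

a = A_s f_y/(0.85 f'_c b) = 6.065 in.
β₁ = 0.665, so c = a/β₁ = 6.065/0.665 = 9.120 in.
From the linear strain diagram with ε_cu = 0.003: ε_t = 0.003 (d − c)/c = 0.003 × (32.6 − 9.120)/9.120 = 0.00772.
Since ε_t ≥ 0.005, the section is tension-controlled.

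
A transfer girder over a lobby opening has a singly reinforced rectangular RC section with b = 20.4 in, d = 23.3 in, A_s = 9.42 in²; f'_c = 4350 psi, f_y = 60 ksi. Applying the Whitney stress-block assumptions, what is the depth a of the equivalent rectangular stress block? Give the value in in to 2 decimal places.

T = A_s f_y = 9.42 × 60 = 565.2 kips.
a = T/(0.85 f'_c b) = 565.2/(0.85 × 4.35 × 20.4) = 7.49 in.

a ≈ 7.49 in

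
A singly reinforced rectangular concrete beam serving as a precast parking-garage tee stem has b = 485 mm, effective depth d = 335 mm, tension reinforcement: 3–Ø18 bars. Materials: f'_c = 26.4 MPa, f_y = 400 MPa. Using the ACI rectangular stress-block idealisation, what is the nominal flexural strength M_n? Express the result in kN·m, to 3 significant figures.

A_s = 3 × 254 = 762 mm².
T = A_s f_y = 762 × 400 = 304800 N = 304.8 kN.
From C = T: a = T/(0.85 f'_c b) = 304800/(0.85 × 26.4 × 485) = 28.01 mm.
M_n = T(d − a/2) = 304.8 kN × (335 − 14.005) mm = 97.84 kN·m.

M_n ≈ 97.8 kN·m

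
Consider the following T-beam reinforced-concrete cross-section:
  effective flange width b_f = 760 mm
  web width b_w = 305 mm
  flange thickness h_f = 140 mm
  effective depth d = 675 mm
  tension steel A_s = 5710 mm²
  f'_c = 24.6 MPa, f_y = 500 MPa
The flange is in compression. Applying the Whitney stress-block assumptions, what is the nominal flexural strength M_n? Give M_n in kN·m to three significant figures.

M_n ≈ 1650 kN·m

Tension: T = A_s f_y = 5710 × 500 = 2855000 N.
Try a within the flange: a = T/(0.85 f'_c b_f) = 2855000/(0.85 × 24.6 × 760) = 179.65 mm.
a = 179.65 > h_f = 140 mm: the block extends into the web. Split into flange-overhang and web parts.
C_f = 0.85 f'_c (b_f − b_w) h_f = 0.85 × 24.6 × (760 − 305) × 140 = 1331967 N.
Remaining web compression depth: a_w = (T − C_f)/(0.85 f'_c b_w) = (2855000 − 1331967)/(0.85 × 24.6 × 305) = 238.81 mm.
M_n = C_f(d − h_f/2) + (T − C_f)(d − a_w/2) = 1331967 × (675 − 70) + 1523033 × (675 − 119.405) = 805.84 + 846.19 = 1652.03 × 10⁶ N·mm.
M_n = 1652.03 kN·m.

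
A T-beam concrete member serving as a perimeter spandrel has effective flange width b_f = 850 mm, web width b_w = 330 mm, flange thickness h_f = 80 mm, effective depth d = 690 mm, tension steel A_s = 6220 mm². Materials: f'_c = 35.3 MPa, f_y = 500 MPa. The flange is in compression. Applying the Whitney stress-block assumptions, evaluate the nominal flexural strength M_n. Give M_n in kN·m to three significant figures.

Tension: T = A_s f_y = 6220 × 500 = 3110000 N.
Try a within the flange: a = T/(0.85 f'_c b_f) = 3110000/(0.85 × 35.3 × 850) = 121.94 mm.
a = 121.94 > h_f = 80 mm: the block extends into the web. Split into flange-overhang and web parts.
C_f = 0.85 f'_c (b_f − b_w) h_f = 0.85 × 35.3 × (850 − 330) × 80 = 1248208 N.
Remaining web compression depth: a_w = (T − C_f)/(0.85 f'_c b_w) = (3110000 − 1248208)/(0.85 × 35.3 × 330) = 188.03 mm.
M_n = C_f(d − h_f/2) + (T − C_f)(d − a_w/2) = 1248208 × (690 − 40) + 1861792 × (690 − 94.015) = 811.34 + 1109.60 = 1920.94 × 10⁶ N·mm.
M_n = 1920.94 kN·m.

M_n ≈ 1920 kN·m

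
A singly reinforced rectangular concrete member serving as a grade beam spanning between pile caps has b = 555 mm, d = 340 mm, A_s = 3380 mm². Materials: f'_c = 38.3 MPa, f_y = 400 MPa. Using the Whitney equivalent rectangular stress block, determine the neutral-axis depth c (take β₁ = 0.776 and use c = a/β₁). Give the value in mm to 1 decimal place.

T = A_s f_y = 3380 × 400 = 1352000 N = 1352 kN.
Setting C = 0.85 f'_c a b equal to T: a = 1352000/(0.85 × 38.3 × 555) = 74.828 mm.
With β₁ = 0.776, c = a/β₁ = 74.828/0.776 = 96.4 mm.

c ≈ 96.4 mm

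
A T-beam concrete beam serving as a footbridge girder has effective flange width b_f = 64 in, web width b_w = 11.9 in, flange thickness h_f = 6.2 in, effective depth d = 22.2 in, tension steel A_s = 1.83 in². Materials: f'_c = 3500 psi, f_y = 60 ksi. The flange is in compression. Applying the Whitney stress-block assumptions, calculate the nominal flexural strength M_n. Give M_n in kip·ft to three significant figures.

M_n ≈ 200 kip·ft

Tension: T = A_s f_y = 1.83 × 60 = 109.8 kips.
Try a within the flange: a = T/(0.85 f'_c b_f) = 109.8/(0.85 × 3.5 × 64) = 0.577 in.
Since a = 0.577 ≤ h_f = 6.2 in, the stress block lies entirely in the flange; analyse as a rectangular beam of width b_f.
M_n = T(d − a/2) = 109.8 × (22.2 − 0.2885) = 2405.9 kip·in.
M_n = 2405.9/12 = 200.49 kip·ft.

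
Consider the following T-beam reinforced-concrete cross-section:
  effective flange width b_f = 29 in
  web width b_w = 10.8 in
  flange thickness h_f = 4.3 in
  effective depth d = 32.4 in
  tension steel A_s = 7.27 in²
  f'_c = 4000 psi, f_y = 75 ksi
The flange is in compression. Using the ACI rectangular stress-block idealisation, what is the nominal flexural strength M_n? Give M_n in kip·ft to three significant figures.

M_n ≈ 1340 kip·ft

Tension: T = A_s f_y = 7.27 × 75 = 545.25 kips.
Try a within the flange: a = T/(0.85 f'_c b_f) = 545.25/(0.85 × 4 × 29) = 5.530 in.
a = 5.530 > h_f = 4.3 in: the block extends into the web. Split into flange-overhang and web parts.
C_f = 0.85 f'_c (b_f − b_w) h_f = 0.85 × 4 × (29 − 10.8) × 4.3 = 266.1 kips.
Remaining web compression depth: a_w = (T − C_f)/(0.85 f'_c b_w) = (545.25 − 266.1)/(0.85 × 4 × 10.8) = 7.602 in.
M_n = C_f(d − h_f/2) + (T − C_f)(d − a_w/2) = 266.1 × (32.4 − 2.15) + 279.15 × (32.4 − 3.801) = 8049.5 + 7983.4 = 16032.9 kip·in.
M_n = 16032.9/12 = 1336.08 kip·ft.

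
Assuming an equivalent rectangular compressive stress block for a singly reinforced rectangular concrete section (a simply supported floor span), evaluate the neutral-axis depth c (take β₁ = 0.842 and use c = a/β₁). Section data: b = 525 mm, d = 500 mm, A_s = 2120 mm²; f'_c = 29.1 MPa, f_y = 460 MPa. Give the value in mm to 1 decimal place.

T = A_s f_y = 2120 × 460 = 975200 N = 975.2 kN.
Setting C = 0.85 f'_c a b equal to T: a = 975200/(0.85 × 29.1 × 525) = 75.097 mm.
With β₁ = 0.842, c = a/β₁ = 75.097/0.842 = 89.2 mm.

c ≈ 89.2 mm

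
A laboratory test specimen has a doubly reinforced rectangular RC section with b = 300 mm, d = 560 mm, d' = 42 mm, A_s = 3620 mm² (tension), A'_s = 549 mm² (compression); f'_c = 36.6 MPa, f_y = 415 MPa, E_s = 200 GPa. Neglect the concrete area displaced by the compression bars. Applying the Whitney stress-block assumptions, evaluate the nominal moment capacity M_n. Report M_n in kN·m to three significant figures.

M_n ≈ 745 kN·m

Assume both tension and compression steel yield.
Net tension couple steel: A_s − A'_s = 3071 mm².
a = (A_s − A'_s) f_y / (0.85 f'_c b) = 1274465/(0.85 × 36.6 × 300) = 136.55 mm.
c = a/β₁ = 136.55/0.789 = 173.07 mm; ε'_s = 0.003(c − d')/c = 0.0023 ≥ f_y/E_s = 0.0021, so compression steel does yield.
M_n = (A_s − A'_s) f_y (d − a/2) + A'_s f_y (d − d') = [1274465 × (560 − 68.275) + 227835 × (560 − 42)] × 10⁻⁶ = 626.69 + 118.02 = 744.71 kN·m.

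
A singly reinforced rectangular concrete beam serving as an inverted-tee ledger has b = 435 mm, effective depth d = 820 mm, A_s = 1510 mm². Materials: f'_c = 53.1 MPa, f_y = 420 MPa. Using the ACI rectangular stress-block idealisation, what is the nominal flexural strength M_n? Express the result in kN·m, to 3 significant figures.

T = A_s f_y = 1510 × 420 = 634200 N = 634.2 kN.
From C = T: a = T/(0.85 f'_c b) = 634200/(0.85 × 53.1 × 435) = 32.30 mm.
M_n = T(d − a/2) = 634.2 kN × (820 − 16.15) mm = 509.80 kN·m.

M_n ≈ 510 kN·m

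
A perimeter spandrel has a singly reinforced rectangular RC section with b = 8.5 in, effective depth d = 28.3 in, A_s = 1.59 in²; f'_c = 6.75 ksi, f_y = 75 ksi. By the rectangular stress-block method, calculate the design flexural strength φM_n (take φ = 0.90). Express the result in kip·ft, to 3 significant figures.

T = A_s f_y = 1.59 × 75 = 119.25 kips.
a = T/(0.85 f'_c b) = 119.25/(0.85 × 6.75 × 8.5) = 2.445 in.
M_n = T(d − a/2) = 119.25 × (28.3 − 1.2225) = 3229.0 kip·in = 3229.0/12 = 269.08 kip·ft.
φM_n = 0.90 × 269.08 = 242.17 kip·ft.

φM_n ≈ 242 kip·ft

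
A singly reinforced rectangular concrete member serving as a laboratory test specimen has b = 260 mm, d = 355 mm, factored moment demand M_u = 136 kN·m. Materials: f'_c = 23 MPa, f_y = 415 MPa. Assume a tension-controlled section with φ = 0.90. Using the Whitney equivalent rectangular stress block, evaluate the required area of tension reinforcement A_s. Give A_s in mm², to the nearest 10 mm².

A_s ≈ 1190 mm²

M_n = M_u/φ = 136/0.90 = 151.111 kN·m.
With M_n = 0.85 f'_c a b (d − a/2), solve the quadratic for a:
a = d − √(d² − 2M_n/(0.85 f'_c b)) = 355 − √(355² − 2 × 151.111×10⁶/(0.85 × 23 × 260)) = 96.99 mm.
A_s = 0.85 f'_c a b / f_y = 0.85 × 23 × 96.99 × 260 / 415 = 1188.0 mm².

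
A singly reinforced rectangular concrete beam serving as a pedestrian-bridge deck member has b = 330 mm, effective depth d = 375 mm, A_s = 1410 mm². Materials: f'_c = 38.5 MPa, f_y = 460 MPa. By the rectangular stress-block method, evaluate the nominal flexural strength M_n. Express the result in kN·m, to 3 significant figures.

M_n ≈ 224 kN·m

T = A_s f_y = 1410 × 460 = 648600 N = 648.6 kN.
From C = T: a = T/(0.85 f'_c b) = 648600/(0.85 × 38.5 × 330) = 60.06 mm.
M_n = T(d − a/2) = 648.6 kN × (375 − 30.03) mm = 223.75 kN·m.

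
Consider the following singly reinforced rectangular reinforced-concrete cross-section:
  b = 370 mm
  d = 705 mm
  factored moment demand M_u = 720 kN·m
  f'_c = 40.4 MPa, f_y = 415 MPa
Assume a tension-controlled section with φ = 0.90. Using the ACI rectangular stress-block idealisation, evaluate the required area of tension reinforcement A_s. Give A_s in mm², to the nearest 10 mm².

M_n = M_u/φ = 720/0.90 = 800 kN·m.
With M_n = 0.85 f'_c a b (d − a/2), solve the quadratic for a:
a = d − √(d² − 2M_n/(0.85 f'_c b)) = 705 − √(705² − 2 × 800×10⁶/(0.85 × 40.4 × 370)) = 95.82 mm.
A_s = 0.85 f'_c a b / f_y = 0.85 × 40.4 × 95.82 × 370 / 415 = 2933.7 mm².

A_s ≈ 2930 mm²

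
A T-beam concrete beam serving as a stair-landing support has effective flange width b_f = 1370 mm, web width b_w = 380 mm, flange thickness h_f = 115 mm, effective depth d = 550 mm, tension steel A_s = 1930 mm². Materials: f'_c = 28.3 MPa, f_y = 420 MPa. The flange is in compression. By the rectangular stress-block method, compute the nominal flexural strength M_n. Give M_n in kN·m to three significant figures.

Tension: T = A_s f_y = 1930 × 420 = 810600 N.
Try a within the flange: a = T/(0.85 f'_c b_f) = 810600/(0.85 × 28.3 × 1370) = 24.60 mm.
Since a = 24.60 ≤ h_f = 115 mm, the stress block lies entirely in the flange; analyse as a rectangular beam of width b_f.
M_n = T(d − a/2) = 810600 × (550 − 12.3) = 435.86 × 10⁶ N·mm.
M_n = 435.86 kN·m.

M_n ≈ 436 kN·m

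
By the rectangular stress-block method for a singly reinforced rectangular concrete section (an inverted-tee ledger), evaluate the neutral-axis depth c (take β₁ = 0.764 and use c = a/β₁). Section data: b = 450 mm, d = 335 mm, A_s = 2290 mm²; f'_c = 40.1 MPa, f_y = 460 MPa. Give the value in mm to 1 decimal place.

c ≈ 89.9 mm

T = A_s f_y = 2290 × 460 = 1053400 N = 1053.4 kN.
Setting C = 0.85 f'_c a b equal to T: a = 1053400/(0.85 × 40.1 × 450) = 68.678 mm.
With β₁ = 0.764, c = a/β₁ = 68.678/0.764 = 89.9 mm.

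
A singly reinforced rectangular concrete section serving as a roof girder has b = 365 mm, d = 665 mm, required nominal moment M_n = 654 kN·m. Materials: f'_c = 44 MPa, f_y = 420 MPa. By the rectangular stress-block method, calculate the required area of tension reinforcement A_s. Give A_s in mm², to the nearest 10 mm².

A_s ≈ 2480 mm²

With M_n = 0.85 f'_c a b (d − a/2), solve the quadratic for a:
a = d − √(d² − 2M_n/(0.85 f'_c b)) = 665 − √(665² − 2 × 654×10⁶/(0.85 × 44 × 365)) = 76.44 mm.
A_s = 0.85 f'_c a b / f_y = 0.85 × 44 × 76.44 × 365 / 420 = 2484.5 mm².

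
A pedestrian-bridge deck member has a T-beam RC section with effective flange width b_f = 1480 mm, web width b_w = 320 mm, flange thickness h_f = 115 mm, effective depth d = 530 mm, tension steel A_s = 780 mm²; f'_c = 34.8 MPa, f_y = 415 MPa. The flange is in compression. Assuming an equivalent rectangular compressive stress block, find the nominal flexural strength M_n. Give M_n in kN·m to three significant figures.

M_n ≈ 170 kN·m

Tension: T = A_s f_y = 780 × 415 = 323700 N.
Try a within the flange: a = T/(0.85 f'_c b_f) = 323700/(0.85 × 34.8 × 1480) = 7.39 mm.
Since a = 7.39 ≤ h_f = 115 mm, the stress block lies entirely in the flange; analyse as a rectangular beam of width b_f.
M_n = T(d − a/2) = 323700 × (530 − 3.695) = 170.36 × 10⁶ N·mm.
M_n = 170.36 kN·m.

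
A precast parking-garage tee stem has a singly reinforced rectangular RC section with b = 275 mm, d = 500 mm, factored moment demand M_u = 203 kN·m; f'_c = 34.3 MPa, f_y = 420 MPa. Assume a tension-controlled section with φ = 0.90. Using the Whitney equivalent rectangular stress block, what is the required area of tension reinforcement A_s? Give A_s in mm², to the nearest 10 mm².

M_n = M_u/φ = 203/0.90 = 225.556 kN·m.
With M_n = 0.85 f'_c a b (d − a/2), solve the quadratic for a:
a = d − √(d² − 2M_n/(0.85 f'_c b)) = 500 − √(500² − 2 × 225.556×10⁶/(0.85 × 34.3 × 275)) = 59.85 mm.
A_s = 0.85 f'_c a b / f_y = 0.85 × 34.3 × 59.85 × 275 / 420 = 1142.5 mm².

A_s ≈ 1140 mm²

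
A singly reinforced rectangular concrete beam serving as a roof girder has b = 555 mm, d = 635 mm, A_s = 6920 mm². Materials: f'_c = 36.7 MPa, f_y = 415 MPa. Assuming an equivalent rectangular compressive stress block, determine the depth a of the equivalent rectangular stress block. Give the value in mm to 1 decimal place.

a ≈ 165.9 mm

T = A_s f_y = 6920 × 415 = 2871800 N = 2871.8 kN.
Setting C = 0.85 f'_c a b equal to T: a = 2871800/(0.85 × 36.7 × 555) = 165.9 mm.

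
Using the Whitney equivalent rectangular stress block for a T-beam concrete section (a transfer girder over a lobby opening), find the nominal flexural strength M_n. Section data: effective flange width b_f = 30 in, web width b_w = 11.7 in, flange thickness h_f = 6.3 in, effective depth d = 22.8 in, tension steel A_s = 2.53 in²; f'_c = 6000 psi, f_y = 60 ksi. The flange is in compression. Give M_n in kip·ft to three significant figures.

Tension: T = A_s f_y = 2.53 × 60 = 151.8 kips.
Try a within the flange: a = T/(0.85 f'_c b_f) = 151.8/(0.85 × 6 × 30) = 0.992 in.
Since a = 0.992 ≤ h_f = 6.3 in, the stress block lies entirely in the flange; analyse as a rectangular beam of width b_f.
M_n = T(d − a/2) = 151.8 × (22.8 − 0.496) = 3385.7 kip·in.
M_n = 3385.7/12 = 282.14 kip·ft.

M_n ≈ 282 kip·ft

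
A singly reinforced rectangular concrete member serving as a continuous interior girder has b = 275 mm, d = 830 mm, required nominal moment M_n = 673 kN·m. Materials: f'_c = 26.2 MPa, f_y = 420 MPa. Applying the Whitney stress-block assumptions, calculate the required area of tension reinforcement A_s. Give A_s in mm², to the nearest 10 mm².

With M_n = 0.85 f'_c a b (d − a/2), solve the quadratic for a:
a = d − √(d² − 2M_n/(0.85 f'_c b)) = 830 − √(830² − 2 × 673×10⁶/(0.85 × 26.2 × 275)) = 145.08 mm.
A_s = 0.85 f'_c a b / f_y = 0.85 × 26.2 × 145.08 × 275 / 420 = 2115.5 mm².

A_s ≈ 2120 mm²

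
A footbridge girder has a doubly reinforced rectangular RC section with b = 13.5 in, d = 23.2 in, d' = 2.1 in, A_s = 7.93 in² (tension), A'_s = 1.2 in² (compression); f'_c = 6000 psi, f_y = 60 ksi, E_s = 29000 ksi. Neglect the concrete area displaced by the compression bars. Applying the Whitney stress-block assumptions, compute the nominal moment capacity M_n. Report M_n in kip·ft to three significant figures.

Assume both steels yield.
a = (A_s − A'_s) f_y/(0.85 f'_c b) = (7.93 − 1.2) × 60/(0.85 × 6 × 13.5) = 5.865 in.
c = a/β₁ = 5.865/0.75 = 7.820 in; ε'_s = 0.003(c − d')/c = 0.0022 ≥ ε_y = 0.0021, so the compression steel yields.
M_n = (A_s − A'_s) f_y (d − a/2) + A'_s f_y (d − d') = 403.8 × (23.2 − 2.9325) + 72 × (23.2 − 2.1) = 8184.0 + 1519.2 = 9703.2 kip·in = 9703.2/12 = 808.60 kip·ft.

M_n ≈ 809 kip·ft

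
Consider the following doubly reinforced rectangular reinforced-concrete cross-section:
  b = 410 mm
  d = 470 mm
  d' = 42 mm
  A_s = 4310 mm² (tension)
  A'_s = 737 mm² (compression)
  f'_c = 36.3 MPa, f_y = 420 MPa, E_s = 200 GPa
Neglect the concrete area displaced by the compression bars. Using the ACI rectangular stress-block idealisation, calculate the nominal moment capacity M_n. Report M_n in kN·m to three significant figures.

Assume both tension and compression steel yield.
Net tension couple steel: A_s − A'_s = 3573 mm².
a = (A_s − A'_s) f_y / (0.85 f'_c b) = 1500660/(0.85 × 36.3 × 410) = 118.62 mm.
c = a/β₁ = 118.62/0.791 = 149.96 mm; ε'_s = 0.003(c − d')/c = 0.0022 ≥ f_y/E_s = 0.0021, so compression steel does yield.
M_n = (A_s − A'_s) f_y (d − a/2) + A'_s f_y (d − d') = [1500660 × (470 − 59.31) + 309540 × (470 − 42)] × 10⁻⁶ = 616.31 + 132.48 = 748.79 kN·m.

M_n ≈ 749 kN·m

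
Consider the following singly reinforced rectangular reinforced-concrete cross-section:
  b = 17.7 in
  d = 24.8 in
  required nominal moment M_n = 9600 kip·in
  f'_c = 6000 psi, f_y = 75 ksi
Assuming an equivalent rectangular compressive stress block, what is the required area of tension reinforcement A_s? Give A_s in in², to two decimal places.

A_s ≈ 5.71 in²

From M_n = 0.85 f'_c a b (d − a/2):
a = d − √(d² − 2M_n/(0.85 f'_c b)) = 24.8 − √(24.8² − 2 × 9600/(0.85 × 6 × 17.7)) = 4.741 in.
A_s = 0.85 f'_c a b / f_y = 0.85 × 6 × 4.741 × 17.7 / 75 = 5.706 in².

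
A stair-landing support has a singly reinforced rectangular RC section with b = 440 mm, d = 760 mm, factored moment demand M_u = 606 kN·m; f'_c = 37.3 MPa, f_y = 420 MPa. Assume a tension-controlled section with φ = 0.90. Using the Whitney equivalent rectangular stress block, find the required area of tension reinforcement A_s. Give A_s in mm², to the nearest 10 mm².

A_s ≈ 2210 mm²

M_n = M_u/φ = 606/0.90 = 673.333 kN·m.
With M_n = 0.85 f'_c a b (d − a/2), solve the quadratic for a:
a = d − √(d² − 2M_n/(0.85 f'_c b)) = 760 − √(760² − 2 × 673.333×10⁶/(0.85 × 37.3 × 440)) = 66.41 mm.
A_s = 0.85 f'_c a b / f_y = 0.85 × 37.3 × 66.41 × 440 / 420 = 2205.8 mm².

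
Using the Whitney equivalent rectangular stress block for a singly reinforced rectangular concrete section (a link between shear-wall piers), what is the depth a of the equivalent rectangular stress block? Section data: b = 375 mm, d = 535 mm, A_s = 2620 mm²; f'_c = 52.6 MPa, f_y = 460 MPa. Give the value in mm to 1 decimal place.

a ≈ 71.9 mm

T = A_s f_y = 2620 × 460 = 1205200 N = 1205.2 kN.
Setting C = 0.85 f'_c a b equal to T: a = 1205200/(0.85 × 52.6 × 375) = 71.9 mm.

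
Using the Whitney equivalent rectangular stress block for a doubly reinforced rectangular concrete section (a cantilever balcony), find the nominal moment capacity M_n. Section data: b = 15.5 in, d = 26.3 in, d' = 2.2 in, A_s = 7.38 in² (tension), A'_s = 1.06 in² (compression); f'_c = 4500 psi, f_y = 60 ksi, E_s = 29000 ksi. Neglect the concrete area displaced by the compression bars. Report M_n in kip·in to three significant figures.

Assume both steels yield.
a = (A_s − A'_s) f_y/(0.85 f'_c b) = (7.38 − 1.06) × 60/(0.85 × 4.5 × 15.5) = 6.396 in.
c = a/β₁ = 6.396/0.825 = 7.753 in; ε'_s = 0.003(c − d')/c = 0.0021 ≥ ε_y = 0.0021, so the compression steel yields.
M_n = (A_s − A'_s) f_y (d − a/2) + A'_s f_y (d − d') = 379.2 × (26.3 − 3.198) + 63.6 × (26.3 − 2.2) = 8760.3 + 1532.8 = 10293.1 kip·in.

M_n ≈ 10300 kip·in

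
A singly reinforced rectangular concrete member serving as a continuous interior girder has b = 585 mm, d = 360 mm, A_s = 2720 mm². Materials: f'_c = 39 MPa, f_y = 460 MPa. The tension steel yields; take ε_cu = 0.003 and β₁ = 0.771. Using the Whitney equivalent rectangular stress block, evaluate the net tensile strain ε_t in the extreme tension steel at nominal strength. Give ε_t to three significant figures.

ε_t ≈ 0.00991

a = A_s f_y/(0.85 f'_c b) = 64.52 mm.
β₁ = 0.771, so c = a/β₁ = 64.52/0.771 = 83.68 mm.
From the linear strain diagram with ε_cu = 0.003: ε_t = 0.003 (d − c)/c = 0.003 × (360 − 83.68)/83.68 = 0.00991.
Since ε_t ≥ 0.005, the section is tension-controlled.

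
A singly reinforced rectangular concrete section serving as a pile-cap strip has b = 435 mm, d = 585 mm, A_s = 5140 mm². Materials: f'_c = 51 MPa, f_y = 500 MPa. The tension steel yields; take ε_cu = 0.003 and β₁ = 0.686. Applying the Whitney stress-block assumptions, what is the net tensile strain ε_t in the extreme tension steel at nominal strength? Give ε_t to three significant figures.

ε_t ≈ 0.00583

a = A_s f_y/(0.85 f'_c b) = 136.29 mm.
β₁ = 0.686, so c = a/β₁ = 136.29/0.686 = 198.67 mm.
From the linear strain diagram with ε_cu = 0.003: ε_t = 0.003 (d − c)/c = 0.003 × (585 − 198.67)/198.67 = 0.00583.
Since ε_t ≥ 0.005, the section is tension-controlled.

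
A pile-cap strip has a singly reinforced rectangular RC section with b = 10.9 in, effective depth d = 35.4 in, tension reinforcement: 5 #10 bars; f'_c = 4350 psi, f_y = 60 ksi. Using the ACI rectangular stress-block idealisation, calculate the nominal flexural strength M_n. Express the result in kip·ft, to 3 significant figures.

A_s = 5 × 1.27 = 6.35 in².
T = A_s f_y = 6.35 × 60 = 381 kips.
a = T/(0.85 f'_c b) = 381/(0.85 × 4.35 × 10.9) = 9.453 in.
M_n = T(d − a/2) = 381 × (35.4 − 4.7265) = 11686.6 kip·in = 11686.6/12 = 973.88 kip·ft.

M_n ≈ 974 kip·ft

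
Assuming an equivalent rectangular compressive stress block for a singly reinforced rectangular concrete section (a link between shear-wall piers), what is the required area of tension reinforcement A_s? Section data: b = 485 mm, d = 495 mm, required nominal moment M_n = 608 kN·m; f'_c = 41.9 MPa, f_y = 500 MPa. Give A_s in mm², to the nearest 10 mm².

A_s ≈ 2660 mm²

With M_n = 0.85 f'_c a b (d − a/2), solve the quadratic for a:
a = d − √(d² − 2M_n/(0.85 f'_c b)) = 495 − √(495² − 2 × 608×10⁶/(0.85 × 41.9 × 485)) = 77.12 mm.
A_s = 0.85 f'_c a b / f_y = 0.85 × 41.9 × 77.12 × 485 / 500 = 2664.2 mm².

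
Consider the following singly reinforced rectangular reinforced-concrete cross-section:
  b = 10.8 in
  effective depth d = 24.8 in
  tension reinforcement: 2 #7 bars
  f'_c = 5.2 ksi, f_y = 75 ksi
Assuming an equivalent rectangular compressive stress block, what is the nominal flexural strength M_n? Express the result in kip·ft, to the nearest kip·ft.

A_s = 2 × 0.6 = 1.2 in².
T = A_s f_y = 1.2 × 75 = 90 kips.
a = T/(0.85 f'_c b) = 90/(0.85 × 5.2 × 10.8) = 1.885 in.
M_n = T(d − a/2) = 90 × (24.8 − 0.9425) = 2147.2 kip·in = 2147.2/12 = 178.93 kip·ft.

M_n ≈ 179 kip·ft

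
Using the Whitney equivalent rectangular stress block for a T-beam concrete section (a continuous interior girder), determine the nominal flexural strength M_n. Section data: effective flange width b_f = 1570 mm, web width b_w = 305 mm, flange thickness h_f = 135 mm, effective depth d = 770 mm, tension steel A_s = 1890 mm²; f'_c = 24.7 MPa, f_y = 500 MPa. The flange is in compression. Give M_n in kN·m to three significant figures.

M_n ≈ 714 kN·m

Tension: T = A_s f_y = 1890 × 500 = 945000 N.
Try a within the flange: a = T/(0.85 f'_c b_f) = 945000/(0.85 × 24.7 × 1570) = 28.67 mm.
Since a = 28.67 ≤ h_f = 135 mm, the stress block lies entirely in the flange; analyse as a rectangular beam of width b_f.
M_n = T(d − a/2) = 945000 × (770 − 14.335) = 714.10 × 10⁶ N·mm.
M_n = 714.10 kN·m.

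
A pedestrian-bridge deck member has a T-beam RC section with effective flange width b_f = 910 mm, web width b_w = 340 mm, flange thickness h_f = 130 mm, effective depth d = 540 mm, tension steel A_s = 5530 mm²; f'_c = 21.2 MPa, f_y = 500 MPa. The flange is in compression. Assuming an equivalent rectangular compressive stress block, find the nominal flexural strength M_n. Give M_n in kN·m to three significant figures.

Tension: T = A_s f_y = 5530 × 500 = 2765000 N.
Try a within the flange: a = T/(0.85 f'_c b_f) = 2765000/(0.85 × 21.2 × 910) = 168.62 mm.
a = 168.62 > h_f = 130 mm: the block extends into the web. Split into flange-overhang and web parts.
C_f = 0.85 f'_c (b_f − b_w) h_f = 0.85 × 21.2 × (910 − 340) × 130 = 1335282 N.
Remaining web compression depth: a_w = (T − C_f)/(0.85 f'_c b_w) = (2765000 − 1335282)/(0.85 × 21.2 × 340) = 233.35 mm.
M_n = C_f(d − h_f/2) + (T − C_f)(d − a_w/2) = 1335282 × (540 − 65) + 1429718 × (540 − 116.675) = 634.26 + 605.24 = 1239.50 × 10⁶ N·mm.
M_n = 1239.50 kN·m.

M_n ≈ 1240 kN·m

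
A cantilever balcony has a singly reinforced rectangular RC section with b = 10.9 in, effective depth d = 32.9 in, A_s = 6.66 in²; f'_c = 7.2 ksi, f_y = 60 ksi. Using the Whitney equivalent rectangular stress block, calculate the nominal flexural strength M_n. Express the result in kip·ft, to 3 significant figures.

T = A_s f_y = 6.66 × 60 = 399.6 kips.
a = T/(0.85 f'_c b) = 399.6/(0.85 × 7.2 × 10.9) = 5.990 in.
M_n = T(d − a/2) = 399.6 × (32.9 − 2.995) = 11950.0 kip·in = 11950.0/12 = 995.83 kip·ft.

M_n ≈ 996 kip·ft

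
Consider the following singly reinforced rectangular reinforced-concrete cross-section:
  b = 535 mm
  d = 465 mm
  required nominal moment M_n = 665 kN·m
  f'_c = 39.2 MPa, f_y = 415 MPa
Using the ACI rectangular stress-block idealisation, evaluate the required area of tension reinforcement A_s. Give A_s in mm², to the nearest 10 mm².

A_s ≈ 3810 mm²

With M_n = 0.85 f'_c a b (d − a/2), solve the quadratic for a:
a = d − √(d² − 2M_n/(0.85 f'_c b)) = 465 − √(465² − 2 × 665×10⁶/(0.85 × 39.2 × 535)) = 88.68 mm.
A_s = 0.85 f'_c a b / f_y = 0.85 × 39.2 × 88.68 × 535 / 415 = 3809.2 mm².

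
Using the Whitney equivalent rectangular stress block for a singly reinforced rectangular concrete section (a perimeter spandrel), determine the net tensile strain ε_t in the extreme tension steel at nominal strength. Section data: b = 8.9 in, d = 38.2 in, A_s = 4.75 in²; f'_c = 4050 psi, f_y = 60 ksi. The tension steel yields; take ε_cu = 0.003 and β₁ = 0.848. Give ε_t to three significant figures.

a = A_s f_y/(0.85 f'_c b) = 9.302 in.
β₁ = 0.848, so c = a/β₁ = 9.302/0.848 = 10.969 in.
From the linear strain diagram with ε_cu = 0.003: ε_t = 0.003 (d − c)/c = 0.003 × (38.2 − 10.969)/10.969 = 0.00745.
Since ε_t ≥ 0.005, the section is tension-controlled.

ε_t ≈ 0.00745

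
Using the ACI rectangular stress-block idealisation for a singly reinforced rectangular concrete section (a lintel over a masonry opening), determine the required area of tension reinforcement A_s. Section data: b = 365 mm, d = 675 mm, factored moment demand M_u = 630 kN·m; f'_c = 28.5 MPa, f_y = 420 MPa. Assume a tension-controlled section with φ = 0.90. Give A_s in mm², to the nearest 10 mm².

M_n = M_u/φ = 630/0.90 = 700 kN·m.
With M_n = 0.85 f'_c a b (d − a/2), solve the quadratic for a:
a = d − √(d² − 2M_n/(0.85 f'_c b)) = 675 − √(675² − 2 × 700×10⁶/(0.85 × 28.5 × 365)) = 129.76 mm.
A_s = 0.85 f'_c a b / f_y = 0.85 × 28.5 × 129.76 × 365 / 420 = 2731.8 mm².

A_s ≈ 2730 mm²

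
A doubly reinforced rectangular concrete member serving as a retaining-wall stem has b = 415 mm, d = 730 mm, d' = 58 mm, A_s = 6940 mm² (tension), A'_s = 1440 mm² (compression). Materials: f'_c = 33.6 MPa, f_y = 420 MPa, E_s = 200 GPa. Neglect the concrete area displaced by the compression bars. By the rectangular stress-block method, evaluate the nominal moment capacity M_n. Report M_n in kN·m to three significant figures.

M_n ≈ 1870 kN·m

Assume both tension and compression steel yield.
Net tension couple steel: A_s − A'_s = 5500 mm².
a = (A_s − A'_s) f_y / (0.85 f'_c b) = 2310000/(0.85 × 33.6 × 415) = 194.90 mm.
c = a/β₁ = 194.90/0.81 = 240.62 mm; ε'_s = 0.003(c − d')/c = 0.0023 ≥ f_y/E_s = 0.0021, so compression steel does yield.
M_n = (A_s − A'_s) f_y (d − a/2) + A'_s f_y (d − d') = [2310000 × (730 − 97.45) + 604800 × (730 − 58)] × 10⁻⁶ = 1461.19 + 406.43 = 1867.62 kN·m.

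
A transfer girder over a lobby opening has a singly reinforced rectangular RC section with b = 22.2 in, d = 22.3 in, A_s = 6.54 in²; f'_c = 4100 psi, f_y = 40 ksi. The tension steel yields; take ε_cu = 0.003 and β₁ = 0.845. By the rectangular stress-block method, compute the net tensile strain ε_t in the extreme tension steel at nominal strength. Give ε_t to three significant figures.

ε_t ≈ 0.0137

a = A_s f_y/(0.85 f'_c b) = 3.381 in.
β₁ = 0.845, so c = a/β₁ = 3.381/0.845 = 4.001 in.
From the linear strain diagram with ε_cu = 0.003: ε_t = 0.003 (d − c)/c = 0.003 × (22.3 − 4.001)/4.001 = 0.0137.
Since ε_t ≥ 0.005, the section is tension-controlled.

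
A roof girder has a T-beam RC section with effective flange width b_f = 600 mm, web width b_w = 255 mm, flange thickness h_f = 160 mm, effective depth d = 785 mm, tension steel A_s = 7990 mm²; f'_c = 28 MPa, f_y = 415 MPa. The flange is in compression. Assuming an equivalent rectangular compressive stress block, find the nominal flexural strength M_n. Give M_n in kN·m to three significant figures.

M_n ≈ 2170 kN·m

Tension: T = A_s f_y = 7990 × 415 = 3315850 N.
Try a within the flange: a = T/(0.85 f'_c b_f) = 3315850/(0.85 × 28 × 600) = 232.20 mm.
a = 232.20 > h_f = 160 mm: the block extends into the web. Split into flange-overhang and web parts.
C_f = 0.85 f'_c (b_f − b_w) h_f = 0.85 × 28 × (600 − 255) × 160 = 1313760 N.
Remaining web compression depth: a_w = (T − C_f)/(0.85 f'_c b_w) = (3315850 − 1313760)/(0.85 × 28 × 255) = 329.89 mm.
M_n = C_f(d − h_f/2) + (T − C_f)(d − a_w/2) = 1313760 × (785 − 80) + 2002090 × (785 − 164.945) = 926.20 + 1241.41 = 2167.61 × 10⁶ N·mm.
M_n = 2167.61 kN·m.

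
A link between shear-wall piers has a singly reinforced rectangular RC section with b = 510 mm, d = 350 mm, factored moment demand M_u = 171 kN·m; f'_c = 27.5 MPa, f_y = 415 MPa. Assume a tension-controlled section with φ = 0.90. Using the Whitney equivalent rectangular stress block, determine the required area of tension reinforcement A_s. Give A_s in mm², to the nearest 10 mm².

A_s ≈ 1410 mm²

M_n = M_u/φ = 171/0.90 = 190 kN·m.
With M_n = 0.85 f'_c a b (d − a/2), solve the quadratic for a:
a = d − √(d² − 2M_n/(0.85 f'_c b)) = 350 − √(350² − 2 × 190×10⁶/(0.85 × 27.5 × 510)) = 48.96 mm.
A_s = 0.85 f'_c a b / f_y = 0.85 × 27.5 × 48.96 × 510 / 415 = 1406.4 mm².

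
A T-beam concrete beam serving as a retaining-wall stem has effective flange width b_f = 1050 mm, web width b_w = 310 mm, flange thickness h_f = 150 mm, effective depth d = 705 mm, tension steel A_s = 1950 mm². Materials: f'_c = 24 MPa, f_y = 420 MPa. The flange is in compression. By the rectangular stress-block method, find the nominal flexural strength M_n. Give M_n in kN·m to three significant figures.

Tension: T = A_s f_y = 1950 × 420 = 819000 N.
Try a within the flange: a = T/(0.85 f'_c b_f) = 819000/(0.85 × 24 × 1050) = 38.24 mm.
Since a = 38.24 ≤ h_f = 150 mm, the stress block lies entirely in the flange; analyse as a rectangular beam of width b_f.
M_n = T(d − a/2) = 819000 × (705 − 19.12) = 561.74 × 10⁶ N·mm.
M_n = 561.74 kN·m.

M_n ≈ 562 kN·m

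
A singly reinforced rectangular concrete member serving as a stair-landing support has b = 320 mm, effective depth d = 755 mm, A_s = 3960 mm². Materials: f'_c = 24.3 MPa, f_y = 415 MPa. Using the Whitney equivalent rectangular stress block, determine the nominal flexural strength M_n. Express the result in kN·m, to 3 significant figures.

T = A_s f_y = 3960 × 415 = 1643400 N = 1643.4 kN.
From C = T: a = T/(0.85 f'_c b) = 1643400/(0.85 × 24.3 × 320) = 248.64 mm.
M_n = T(d − a/2) = 1643.4 kN × (755 − 124.32) mm = 1036.46 kN·m.

M_n ≈ 1040 kN·m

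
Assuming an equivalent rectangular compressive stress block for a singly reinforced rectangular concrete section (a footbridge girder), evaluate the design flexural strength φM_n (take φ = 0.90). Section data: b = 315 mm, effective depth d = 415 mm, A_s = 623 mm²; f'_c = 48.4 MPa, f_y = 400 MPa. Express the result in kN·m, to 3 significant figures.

φM_n ≈ 90.9 kN·m

T = A_s f_y = 623 × 400 = 249200 N = 249.2 kN.
From C = T: a = T/(0.85 f'_c b) = 249200/(0.85 × 48.4 × 315) = 19.23 mm.
M_n = T(d − a/2) = 249.2 kN × (415 − 9.615) mm = 101.02 kN·m.
φM_n = 0.90 × 101.02 = 90.92 kN·m.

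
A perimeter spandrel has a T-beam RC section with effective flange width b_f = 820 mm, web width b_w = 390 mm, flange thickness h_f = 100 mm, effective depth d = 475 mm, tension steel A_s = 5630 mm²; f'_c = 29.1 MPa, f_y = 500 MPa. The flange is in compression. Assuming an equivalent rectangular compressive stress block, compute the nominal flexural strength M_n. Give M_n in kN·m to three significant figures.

M_n ≈ 1120 kN·m

Tension: T = A_s f_y = 5630 × 500 = 2815000 N.
Try a within the flange: a = T/(0.85 f'_c b_f) = 2815000/(0.85 × 29.1 × 820) = 138.79 mm.
a = 138.79 > h_f = 100 mm: the block extends into the web. Split into flange-overhang and web parts.
C_f = 0.85 f'_c (b_f − b_w) h_f = 0.85 × 29.1 × (820 − 390) × 100 = 1063605 N.
Remaining web compression depth: a_w = (T − C_f)/(0.85 f'_c b_w) = (2815000 − 1063605)/(0.85 × 29.1 × 390) = 181.55 mm.
M_n = C_f(d − h_f/2) + (T − C_f)(d − a_w/2) = 1063605 × (475 − 50) + 1751395 × (475 − 90.775) = 452.03 + 672.93 = 1124.96 × 10⁶ N·mm.
M_n = 1124.96 kN·m.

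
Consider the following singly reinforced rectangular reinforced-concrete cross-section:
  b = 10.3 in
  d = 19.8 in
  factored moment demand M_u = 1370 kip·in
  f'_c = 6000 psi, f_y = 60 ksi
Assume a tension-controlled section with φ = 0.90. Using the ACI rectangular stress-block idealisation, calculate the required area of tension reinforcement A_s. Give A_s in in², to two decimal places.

M_n = M_u/φ = 1370/0.90 = 1522.22 kip·in.
From M_n = 0.85 f'_c a b (d − a/2):
a = d − √(d² − 2M_n/(0.85 f'_c b)) = 19.8 − √(19.8² − 2 × 1522.22/(0.85 × 6 × 10.3)) = 1.522 in.
A_s = 0.85 f'_c a b / f_y = 0.85 × 6 × 1.522 × 10.3 / 60 = 1.333 in².

A_s ≈ 1.33 in²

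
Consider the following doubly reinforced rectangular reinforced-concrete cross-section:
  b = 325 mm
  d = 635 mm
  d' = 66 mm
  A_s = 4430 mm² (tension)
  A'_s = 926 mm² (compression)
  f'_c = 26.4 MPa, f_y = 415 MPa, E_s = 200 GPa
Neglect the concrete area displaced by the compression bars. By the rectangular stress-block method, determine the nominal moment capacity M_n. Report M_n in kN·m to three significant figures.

M_n ≈ 997 kN·m

Assume both tension and compression steel yield.
Net tension couple steel: A_s − A'_s = 3504 mm².
a = (A_s − A'_s) f_y / (0.85 f'_c b) = 1454160/(0.85 × 26.4 × 325) = 199.39 mm.
c = a/β₁ = 199.39/0.85 = 234.58 mm; ε'_s = 0.003(c − d')/c = 0.0022 ≥ f_y/E_s = 0.0021, so compression steel does yield.
M_n = (A_s − A'_s) f_y (d − a/2) + A'_s f_y (d − d') = [1454160 × (635 − 99.695) + 384290 × (635 − 66)] × 10⁻⁶ = 778.42 + 218.66 = 997.08 kN·m.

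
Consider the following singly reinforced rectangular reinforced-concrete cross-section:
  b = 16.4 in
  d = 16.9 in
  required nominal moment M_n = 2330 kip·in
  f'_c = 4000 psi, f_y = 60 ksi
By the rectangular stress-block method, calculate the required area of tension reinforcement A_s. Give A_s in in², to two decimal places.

From M_n = 0.85 f'_c a b (d − a/2):
a = d − √(d² − 2M_n/(0.85 f'_c b)) = 16.9 − √(16.9² − 2 × 2330/(0.85 × 4 × 16.4)) = 2.686 in.
A_s = 0.85 f'_c a b / f_y = 0.85 × 4 × 2.686 × 16.4 / 60 = 2.496 in².

A_s ≈ 2.50 in²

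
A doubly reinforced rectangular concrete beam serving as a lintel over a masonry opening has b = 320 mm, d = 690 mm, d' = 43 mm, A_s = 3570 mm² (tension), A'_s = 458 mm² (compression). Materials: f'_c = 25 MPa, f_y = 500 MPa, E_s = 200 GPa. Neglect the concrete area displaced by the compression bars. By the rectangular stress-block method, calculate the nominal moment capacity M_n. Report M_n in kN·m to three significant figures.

Assume both tension and compression steel yield.
Net tension couple steel: A_s − A'_s = 3112 mm².
a = (A_s − A'_s) f_y / (0.85 f'_c b) = 1556000/(0.85 × 25 × 320) = 228.82 mm.
c = a/β₁ = 228.82/0.85 = 269.20 mm; ε'_s = 0.003(c − d')/c = 0.0025 ≥ f_y/E_s = 0.0025, so compression steel does yield.
M_n = (A_s − A'_s) f_y (d − a/2) + A'_s f_y (d − d') = [1556000 × (690 − 114.41) + 229000 × (690 − 43)] × 10⁻⁶ = 895.62 + 148.16 = 1043.78 kN·m.

M_n ≈ 1040 kN·m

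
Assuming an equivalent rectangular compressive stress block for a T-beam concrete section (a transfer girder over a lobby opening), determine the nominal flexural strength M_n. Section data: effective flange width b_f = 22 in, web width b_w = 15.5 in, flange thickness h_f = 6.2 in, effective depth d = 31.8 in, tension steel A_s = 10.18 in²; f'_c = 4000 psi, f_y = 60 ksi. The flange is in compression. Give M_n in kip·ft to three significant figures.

Tension: T = A_s f_y = 10.18 × 60 = 610.8 kips.
Try a within the flange: a = T/(0.85 f'_c b_f) = 610.8/(0.85 × 4 × 22) = 8.166 in.
a = 8.166 > h_f = 6.2 in: the block extends into the web. Split into flange-overhang and web parts.
C_f = 0.85 f'_c (b_f − b_w) h_f = 0.85 × 4 × (22 − 15.5) × 6.2 = 137.0 kips.
Remaining web compression depth: a_w = (T − C_f)/(0.85 f'_c b_w) = (610.8 − 137.0)/(0.85 × 4 × 15.5) = 8.991 in.
M_n = C_f(d − h_f/2) + (T − C_f)(d − a_w/2) = 137.0 × (31.8 − 3.1) + 473.8 × (31.8 − 4.4955) = 3931.9 + 12936.9 = 16868.8 kip·in.
M_n = 16868.8/12 = 1405.73 kip·ft.

M_n ≈ 1410 kip·ft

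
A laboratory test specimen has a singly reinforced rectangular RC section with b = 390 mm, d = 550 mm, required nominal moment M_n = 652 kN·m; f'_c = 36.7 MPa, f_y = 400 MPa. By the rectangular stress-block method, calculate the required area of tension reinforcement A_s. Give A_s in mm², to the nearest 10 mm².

With M_n = 0.85 f'_c a b (d − a/2), solve the quadratic for a:
a = d − √(d² − 2M_n/(0.85 f'_c b)) = 550 − √(550² − 2 × 652×10⁶/(0.85 × 36.7 × 390)) = 108.05 mm.
A_s = 0.85 f'_c a b / f_y = 0.85 × 36.7 × 108.05 × 390 / 400 = 3286.4 mm².

A_s ≈ 3290 mm²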